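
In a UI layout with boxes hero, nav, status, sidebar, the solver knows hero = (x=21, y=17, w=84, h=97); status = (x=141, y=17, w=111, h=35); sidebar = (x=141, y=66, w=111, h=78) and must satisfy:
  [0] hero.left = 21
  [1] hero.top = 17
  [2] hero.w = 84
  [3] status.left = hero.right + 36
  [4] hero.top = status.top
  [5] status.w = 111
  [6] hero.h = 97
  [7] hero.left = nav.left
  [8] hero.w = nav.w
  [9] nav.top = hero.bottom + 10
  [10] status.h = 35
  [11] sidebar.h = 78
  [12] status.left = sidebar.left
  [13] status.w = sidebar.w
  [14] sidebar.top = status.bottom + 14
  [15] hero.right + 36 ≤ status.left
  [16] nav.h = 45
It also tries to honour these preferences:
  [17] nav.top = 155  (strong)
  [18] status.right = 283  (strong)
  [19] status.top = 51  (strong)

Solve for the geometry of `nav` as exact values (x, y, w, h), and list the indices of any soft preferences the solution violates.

1. nav.x = 21  [hero.left = nav.left]
2. nav.w = 84  [hero.w = nav.w]
3. nav.y = 124  [nav.top = hero.bottom + 10]
4. nav.h = 45  [nav.h = 45]

nav = (x=21, y=124, w=84, h=45)
violated soft preferences: 17, 18, 19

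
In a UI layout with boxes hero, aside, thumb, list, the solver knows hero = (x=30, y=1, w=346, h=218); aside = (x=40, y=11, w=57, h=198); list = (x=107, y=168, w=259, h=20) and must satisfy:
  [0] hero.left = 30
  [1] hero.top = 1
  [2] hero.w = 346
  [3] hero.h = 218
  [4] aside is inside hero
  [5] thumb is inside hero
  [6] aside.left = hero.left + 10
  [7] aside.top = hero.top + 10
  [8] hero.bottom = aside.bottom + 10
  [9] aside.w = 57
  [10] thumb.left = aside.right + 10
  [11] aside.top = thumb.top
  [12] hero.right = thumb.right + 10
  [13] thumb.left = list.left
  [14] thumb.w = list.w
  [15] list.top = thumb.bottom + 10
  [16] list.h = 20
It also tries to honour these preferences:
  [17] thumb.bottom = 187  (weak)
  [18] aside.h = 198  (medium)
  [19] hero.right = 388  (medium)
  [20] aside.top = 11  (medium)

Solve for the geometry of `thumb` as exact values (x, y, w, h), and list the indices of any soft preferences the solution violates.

thumb = (x=107, y=11, w=259, h=147)
violated soft preferences: 17, 19

1. thumb.x = 107  [thumb.left = aside.right + 10]
2. thumb.y = 11  [aside.top = thumb.top]
3. thumb.w = 259  [hero.right = thumb.right + 10]
4. thumb.h = 147  [list.top = thumb.bottom + 10]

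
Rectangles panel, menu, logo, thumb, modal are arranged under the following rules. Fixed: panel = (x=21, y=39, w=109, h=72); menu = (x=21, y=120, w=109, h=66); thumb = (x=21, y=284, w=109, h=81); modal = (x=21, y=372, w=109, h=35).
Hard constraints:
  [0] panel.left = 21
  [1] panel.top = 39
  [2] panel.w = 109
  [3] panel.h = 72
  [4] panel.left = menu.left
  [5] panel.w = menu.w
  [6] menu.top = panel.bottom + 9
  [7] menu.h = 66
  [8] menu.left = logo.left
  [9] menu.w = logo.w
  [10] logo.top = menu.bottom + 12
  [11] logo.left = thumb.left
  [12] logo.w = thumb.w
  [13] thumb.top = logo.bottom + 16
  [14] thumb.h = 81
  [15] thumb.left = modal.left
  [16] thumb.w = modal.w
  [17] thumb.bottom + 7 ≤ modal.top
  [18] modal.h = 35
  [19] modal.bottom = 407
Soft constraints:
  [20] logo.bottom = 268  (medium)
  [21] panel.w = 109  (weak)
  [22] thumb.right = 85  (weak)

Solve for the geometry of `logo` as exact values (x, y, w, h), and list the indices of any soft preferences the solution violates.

1. logo.x = 21  [menu.left = logo.left]
2. logo.w = 109  [menu.w = logo.w]
3. logo.y = 198  [logo.top = menu.bottom + 12]
4. logo.h = 70  [thumb.top = logo.bottom + 16]

logo = (x=21, y=198, w=109, h=70)
violated soft preferences: 22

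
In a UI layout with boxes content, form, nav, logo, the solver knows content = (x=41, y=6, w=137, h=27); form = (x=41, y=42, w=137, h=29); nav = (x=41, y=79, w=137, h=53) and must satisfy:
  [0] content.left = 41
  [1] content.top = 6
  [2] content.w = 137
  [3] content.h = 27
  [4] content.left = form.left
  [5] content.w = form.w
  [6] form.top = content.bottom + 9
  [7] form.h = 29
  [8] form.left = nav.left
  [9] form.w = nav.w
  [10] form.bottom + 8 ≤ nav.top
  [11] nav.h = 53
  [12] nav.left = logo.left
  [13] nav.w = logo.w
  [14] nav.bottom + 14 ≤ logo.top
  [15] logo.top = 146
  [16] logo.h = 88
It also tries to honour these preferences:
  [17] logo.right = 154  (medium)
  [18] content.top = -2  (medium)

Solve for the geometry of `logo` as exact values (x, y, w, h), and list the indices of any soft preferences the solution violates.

logo = (x=41, y=146, w=137, h=88)
violated soft preferences: 17, 18

1. logo.x = 41  [nav.left = logo.left]
2. logo.w = 137  [nav.w = logo.w]
3. logo.y = 146  [logo.top = 146]
4. logo.h = 88  [logo.h = 88]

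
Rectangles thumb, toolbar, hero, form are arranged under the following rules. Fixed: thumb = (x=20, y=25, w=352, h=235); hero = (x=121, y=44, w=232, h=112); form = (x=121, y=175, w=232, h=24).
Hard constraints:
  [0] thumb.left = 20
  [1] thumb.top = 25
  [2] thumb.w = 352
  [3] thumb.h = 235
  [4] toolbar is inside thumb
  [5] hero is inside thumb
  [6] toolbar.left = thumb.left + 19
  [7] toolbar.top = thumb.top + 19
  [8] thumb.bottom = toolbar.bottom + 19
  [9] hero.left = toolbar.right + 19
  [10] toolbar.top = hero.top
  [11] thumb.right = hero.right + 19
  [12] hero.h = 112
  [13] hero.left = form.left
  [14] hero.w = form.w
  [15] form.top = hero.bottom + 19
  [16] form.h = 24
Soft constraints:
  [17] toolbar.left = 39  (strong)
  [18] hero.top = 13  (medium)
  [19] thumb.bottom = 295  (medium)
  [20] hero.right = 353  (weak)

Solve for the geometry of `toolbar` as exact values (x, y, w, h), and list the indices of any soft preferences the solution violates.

1. toolbar.x = 39  [toolbar.left = thumb.left + 19]
2. toolbar.y = 44  [toolbar.top = thumb.top + 19]
3. toolbar.h = 197  [thumb.bottom = toolbar.bottom + 19]
4. toolbar.w = 63  [hero.left = toolbar.right + 19]

toolbar = (x=39, y=44, w=63, h=197)
violated soft preferences: 18, 19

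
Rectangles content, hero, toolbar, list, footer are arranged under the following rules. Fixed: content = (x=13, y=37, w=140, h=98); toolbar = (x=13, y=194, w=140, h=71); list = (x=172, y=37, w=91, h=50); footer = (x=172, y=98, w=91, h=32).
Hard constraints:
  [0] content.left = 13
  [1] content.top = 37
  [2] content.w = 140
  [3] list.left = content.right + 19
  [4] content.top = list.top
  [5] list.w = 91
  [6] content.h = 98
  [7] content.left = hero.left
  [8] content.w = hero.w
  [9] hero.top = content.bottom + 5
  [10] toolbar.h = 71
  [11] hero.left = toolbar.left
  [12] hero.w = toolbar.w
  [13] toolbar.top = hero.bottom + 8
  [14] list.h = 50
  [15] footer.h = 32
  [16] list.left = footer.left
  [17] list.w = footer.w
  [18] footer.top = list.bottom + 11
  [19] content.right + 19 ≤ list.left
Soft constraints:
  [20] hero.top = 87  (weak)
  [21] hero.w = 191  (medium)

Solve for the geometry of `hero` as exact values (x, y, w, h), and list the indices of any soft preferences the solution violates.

1. hero.x = 13  [content.left = hero.left]
2. hero.w = 140  [content.w = hero.w]
3. hero.y = 140  [hero.top = content.bottom + 5]
4. hero.h = 46  [toolbar.top = hero.bottom + 8]

hero = (x=13, y=140, w=140, h=46)
violated soft preferences: 20, 21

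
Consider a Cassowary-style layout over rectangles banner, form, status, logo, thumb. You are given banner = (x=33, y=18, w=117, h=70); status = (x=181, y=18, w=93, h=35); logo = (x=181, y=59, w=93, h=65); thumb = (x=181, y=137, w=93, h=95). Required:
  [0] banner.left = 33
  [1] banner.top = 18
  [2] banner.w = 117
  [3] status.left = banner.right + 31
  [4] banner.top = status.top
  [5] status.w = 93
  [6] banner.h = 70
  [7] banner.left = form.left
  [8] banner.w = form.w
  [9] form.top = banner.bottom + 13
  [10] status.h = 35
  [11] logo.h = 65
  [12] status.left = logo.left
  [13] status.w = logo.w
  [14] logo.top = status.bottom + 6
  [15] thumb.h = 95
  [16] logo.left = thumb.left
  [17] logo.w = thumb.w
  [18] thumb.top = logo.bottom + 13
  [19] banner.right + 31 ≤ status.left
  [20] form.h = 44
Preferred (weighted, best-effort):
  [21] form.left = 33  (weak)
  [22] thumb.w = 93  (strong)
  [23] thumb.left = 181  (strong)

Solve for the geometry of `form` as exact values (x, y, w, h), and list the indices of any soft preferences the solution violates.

1. form.x = 33  [banner.left = form.left]
2. form.w = 117  [banner.w = form.w]
3. form.y = 101  [form.top = banner.bottom + 13]
4. form.h = 44  [form.h = 44]

form = (x=33, y=101, w=117, h=44)
violated soft preferences: none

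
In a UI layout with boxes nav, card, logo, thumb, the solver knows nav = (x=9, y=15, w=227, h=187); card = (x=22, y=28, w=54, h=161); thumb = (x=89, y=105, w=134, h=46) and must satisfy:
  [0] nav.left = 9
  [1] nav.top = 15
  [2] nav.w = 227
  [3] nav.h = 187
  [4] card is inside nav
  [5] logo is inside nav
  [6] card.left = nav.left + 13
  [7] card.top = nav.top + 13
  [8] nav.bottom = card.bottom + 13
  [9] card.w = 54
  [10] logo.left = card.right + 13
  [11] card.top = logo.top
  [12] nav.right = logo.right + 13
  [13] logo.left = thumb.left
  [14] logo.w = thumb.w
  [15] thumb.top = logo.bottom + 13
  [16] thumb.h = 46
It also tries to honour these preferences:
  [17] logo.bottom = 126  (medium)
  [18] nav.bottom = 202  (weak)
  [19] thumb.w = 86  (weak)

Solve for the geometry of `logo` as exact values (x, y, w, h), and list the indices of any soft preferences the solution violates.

1. logo.x = 89  [logo.left = card.right + 13]
2. logo.y = 28  [card.top = logo.top]
3. logo.w = 134  [nav.right = logo.right + 13]
4. logo.h = 64  [thumb.top = logo.bottom + 13]

logo = (x=89, y=28, w=134, h=64)
violated soft preferences: 17, 19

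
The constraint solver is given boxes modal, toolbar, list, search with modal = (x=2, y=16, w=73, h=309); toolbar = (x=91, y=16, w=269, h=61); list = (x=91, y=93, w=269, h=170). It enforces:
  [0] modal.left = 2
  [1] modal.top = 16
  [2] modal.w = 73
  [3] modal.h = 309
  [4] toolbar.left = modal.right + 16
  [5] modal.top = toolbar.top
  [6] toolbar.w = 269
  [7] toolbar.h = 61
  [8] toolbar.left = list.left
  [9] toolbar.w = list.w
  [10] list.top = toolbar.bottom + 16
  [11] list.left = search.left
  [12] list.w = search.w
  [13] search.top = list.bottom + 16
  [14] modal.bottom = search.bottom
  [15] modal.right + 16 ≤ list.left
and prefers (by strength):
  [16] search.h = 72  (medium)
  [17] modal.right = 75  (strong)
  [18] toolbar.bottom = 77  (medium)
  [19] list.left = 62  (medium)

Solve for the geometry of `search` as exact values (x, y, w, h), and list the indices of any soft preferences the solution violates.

1. search.x = 91  [list.left = search.left]
2. search.w = 269  [list.w = search.w]
3. search.y = 279  [search.top = list.bottom + 16]
4. search.h = 46  [modal.bottom = search.bottom]

search = (x=91, y=279, w=269, h=46)
violated soft preferences: 16, 19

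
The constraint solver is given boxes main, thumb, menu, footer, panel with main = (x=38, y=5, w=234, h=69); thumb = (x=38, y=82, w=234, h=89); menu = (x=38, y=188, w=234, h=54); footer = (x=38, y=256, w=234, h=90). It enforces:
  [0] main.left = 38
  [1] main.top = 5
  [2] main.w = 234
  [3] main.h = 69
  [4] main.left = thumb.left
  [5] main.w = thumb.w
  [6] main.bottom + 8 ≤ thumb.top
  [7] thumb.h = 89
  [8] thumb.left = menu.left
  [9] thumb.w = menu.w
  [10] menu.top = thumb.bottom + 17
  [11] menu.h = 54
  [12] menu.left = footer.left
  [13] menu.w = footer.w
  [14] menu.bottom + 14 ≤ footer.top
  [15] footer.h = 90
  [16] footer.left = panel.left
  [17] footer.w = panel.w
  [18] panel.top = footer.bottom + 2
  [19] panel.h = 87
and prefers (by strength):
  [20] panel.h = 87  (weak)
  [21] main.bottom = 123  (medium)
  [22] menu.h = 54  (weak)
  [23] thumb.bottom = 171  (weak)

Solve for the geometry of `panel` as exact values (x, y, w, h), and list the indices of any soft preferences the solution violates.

1. panel.x = 38  [footer.left = panel.left]
2. panel.w = 234  [footer.w = panel.w]
3. panel.y = 348  [panel.top = footer.bottom + 2]
4. panel.h = 87  [panel.h = 87]

panel = (x=38, y=348, w=234, h=87)
violated soft preferences: 21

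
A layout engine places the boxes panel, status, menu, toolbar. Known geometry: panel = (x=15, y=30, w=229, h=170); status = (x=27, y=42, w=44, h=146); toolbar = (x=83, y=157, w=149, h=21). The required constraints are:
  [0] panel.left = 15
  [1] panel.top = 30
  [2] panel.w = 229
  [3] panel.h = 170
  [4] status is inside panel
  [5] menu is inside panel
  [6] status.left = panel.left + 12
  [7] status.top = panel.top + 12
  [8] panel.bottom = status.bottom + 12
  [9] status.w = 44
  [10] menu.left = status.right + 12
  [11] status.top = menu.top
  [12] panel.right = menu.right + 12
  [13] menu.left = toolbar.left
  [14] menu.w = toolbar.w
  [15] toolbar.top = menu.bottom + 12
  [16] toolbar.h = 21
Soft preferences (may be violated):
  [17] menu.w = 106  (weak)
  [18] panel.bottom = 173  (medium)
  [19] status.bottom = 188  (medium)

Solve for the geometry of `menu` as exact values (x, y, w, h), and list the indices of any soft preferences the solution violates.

menu = (x=83, y=42, w=149, h=103)
violated soft preferences: 17, 18

1. menu.x = 83  [menu.left = status.right + 12]
2. menu.y = 42  [status.top = menu.top]
3. menu.w = 149  [panel.right = menu.right + 12]
4. menu.h = 103  [toolbar.top = menu.bottom + 12]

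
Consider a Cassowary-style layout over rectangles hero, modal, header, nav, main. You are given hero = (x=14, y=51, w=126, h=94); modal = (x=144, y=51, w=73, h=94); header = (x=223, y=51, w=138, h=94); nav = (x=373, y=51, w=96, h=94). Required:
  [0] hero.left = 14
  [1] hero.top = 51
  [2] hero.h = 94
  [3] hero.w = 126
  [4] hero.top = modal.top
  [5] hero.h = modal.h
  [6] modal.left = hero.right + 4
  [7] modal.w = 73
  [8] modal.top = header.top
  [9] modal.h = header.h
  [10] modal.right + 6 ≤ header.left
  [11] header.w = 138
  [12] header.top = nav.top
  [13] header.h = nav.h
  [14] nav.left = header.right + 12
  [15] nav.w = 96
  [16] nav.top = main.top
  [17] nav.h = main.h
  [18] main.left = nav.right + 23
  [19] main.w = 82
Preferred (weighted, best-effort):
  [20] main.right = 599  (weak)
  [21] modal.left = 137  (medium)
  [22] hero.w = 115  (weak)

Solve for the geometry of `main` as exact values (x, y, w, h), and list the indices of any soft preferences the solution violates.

1. main.y = 51  [nav.top = main.top]
2. main.h = 94  [nav.h = main.h]
3. main.x = 492  [main.left = nav.right + 23]
4. main.w = 82  [main.w = 82]

main = (x=492, y=51, w=82, h=94)
violated soft preferences: 20, 21, 22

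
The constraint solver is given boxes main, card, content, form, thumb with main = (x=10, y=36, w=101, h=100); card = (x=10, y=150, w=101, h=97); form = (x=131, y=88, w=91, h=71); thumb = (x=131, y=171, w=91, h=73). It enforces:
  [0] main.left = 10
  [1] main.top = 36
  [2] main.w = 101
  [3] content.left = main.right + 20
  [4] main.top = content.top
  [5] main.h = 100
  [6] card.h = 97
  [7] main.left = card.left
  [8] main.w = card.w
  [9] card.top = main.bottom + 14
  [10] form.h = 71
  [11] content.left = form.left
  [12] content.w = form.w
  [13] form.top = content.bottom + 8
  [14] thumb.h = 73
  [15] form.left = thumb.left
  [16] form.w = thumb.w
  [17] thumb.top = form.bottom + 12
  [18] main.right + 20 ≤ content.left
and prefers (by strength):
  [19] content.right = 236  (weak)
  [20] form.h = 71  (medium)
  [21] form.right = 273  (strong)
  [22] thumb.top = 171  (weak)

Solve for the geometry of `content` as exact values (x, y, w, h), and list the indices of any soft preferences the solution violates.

1. content.x = 131  [content.left = main.right + 20]
2. content.y = 36  [main.top = content.top]
3. content.w = 91  [content.w = form.w]
4. content.h = 44  [form.top = content.bottom + 8]

content = (x=131, y=36, w=91, h=44)
violated soft preferences: 19, 21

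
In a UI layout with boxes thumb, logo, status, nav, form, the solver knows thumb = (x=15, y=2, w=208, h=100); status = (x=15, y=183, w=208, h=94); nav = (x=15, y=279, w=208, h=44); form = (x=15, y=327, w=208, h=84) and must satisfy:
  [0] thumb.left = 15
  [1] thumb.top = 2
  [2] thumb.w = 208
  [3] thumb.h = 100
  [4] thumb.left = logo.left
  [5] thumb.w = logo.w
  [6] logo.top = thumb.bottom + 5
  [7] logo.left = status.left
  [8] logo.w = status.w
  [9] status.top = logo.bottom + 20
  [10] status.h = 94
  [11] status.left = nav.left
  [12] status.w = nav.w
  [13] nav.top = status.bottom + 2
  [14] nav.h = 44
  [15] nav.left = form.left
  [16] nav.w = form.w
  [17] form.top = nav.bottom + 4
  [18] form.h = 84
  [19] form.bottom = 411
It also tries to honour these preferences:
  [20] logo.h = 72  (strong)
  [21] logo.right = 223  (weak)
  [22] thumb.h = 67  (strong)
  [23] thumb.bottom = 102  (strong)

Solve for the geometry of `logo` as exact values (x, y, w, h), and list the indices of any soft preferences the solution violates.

logo = (x=15, y=107, w=208, h=56)
violated soft preferences: 20, 22

1. logo.x = 15  [thumb.left = logo.left]
2. logo.w = 208  [thumb.w = logo.w]
3. logo.y = 107  [logo.top = thumb.bottom + 5]
4. logo.h = 56  [status.top = logo.bottom + 20]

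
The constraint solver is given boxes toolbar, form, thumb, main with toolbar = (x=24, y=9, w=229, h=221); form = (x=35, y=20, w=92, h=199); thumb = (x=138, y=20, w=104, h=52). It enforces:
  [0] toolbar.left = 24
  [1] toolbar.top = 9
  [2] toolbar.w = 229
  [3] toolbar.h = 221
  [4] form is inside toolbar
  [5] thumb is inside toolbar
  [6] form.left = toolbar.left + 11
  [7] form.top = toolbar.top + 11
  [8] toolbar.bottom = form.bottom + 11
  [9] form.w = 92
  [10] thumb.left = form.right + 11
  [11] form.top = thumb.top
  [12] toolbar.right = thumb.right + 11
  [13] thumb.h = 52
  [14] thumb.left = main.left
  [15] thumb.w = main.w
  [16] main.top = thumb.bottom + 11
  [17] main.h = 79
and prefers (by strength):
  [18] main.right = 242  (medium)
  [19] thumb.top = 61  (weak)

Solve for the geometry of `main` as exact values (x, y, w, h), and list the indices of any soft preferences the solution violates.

1. main.x = 138  [thumb.left = main.left]
2. main.w = 104  [thumb.w = main.w]
3. main.y = 83  [main.top = thumb.bottom + 11]
4. main.h = 79  [main.h = 79]

main = (x=138, y=83, w=104, h=79)
violated soft preferences: 19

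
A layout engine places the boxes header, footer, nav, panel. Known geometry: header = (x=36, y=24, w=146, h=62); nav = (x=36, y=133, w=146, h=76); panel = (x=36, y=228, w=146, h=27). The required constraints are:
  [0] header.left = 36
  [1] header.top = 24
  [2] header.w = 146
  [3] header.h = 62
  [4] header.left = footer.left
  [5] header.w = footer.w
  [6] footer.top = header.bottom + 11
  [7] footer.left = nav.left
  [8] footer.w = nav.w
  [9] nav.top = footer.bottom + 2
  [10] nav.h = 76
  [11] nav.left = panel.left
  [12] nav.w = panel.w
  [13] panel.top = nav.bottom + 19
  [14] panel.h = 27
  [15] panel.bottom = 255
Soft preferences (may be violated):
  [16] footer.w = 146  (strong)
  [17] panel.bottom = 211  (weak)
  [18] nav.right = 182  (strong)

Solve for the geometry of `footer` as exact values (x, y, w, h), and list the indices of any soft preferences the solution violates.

1. footer.x = 36  [header.left = footer.left]
2. footer.w = 146  [header.w = footer.w]
3. footer.y = 97  [footer.top = header.bottom + 11]
4. footer.h = 34  [nav.top = footer.bottom + 2]

footer = (x=36, y=97, w=146, h=34)
violated soft preferences: 17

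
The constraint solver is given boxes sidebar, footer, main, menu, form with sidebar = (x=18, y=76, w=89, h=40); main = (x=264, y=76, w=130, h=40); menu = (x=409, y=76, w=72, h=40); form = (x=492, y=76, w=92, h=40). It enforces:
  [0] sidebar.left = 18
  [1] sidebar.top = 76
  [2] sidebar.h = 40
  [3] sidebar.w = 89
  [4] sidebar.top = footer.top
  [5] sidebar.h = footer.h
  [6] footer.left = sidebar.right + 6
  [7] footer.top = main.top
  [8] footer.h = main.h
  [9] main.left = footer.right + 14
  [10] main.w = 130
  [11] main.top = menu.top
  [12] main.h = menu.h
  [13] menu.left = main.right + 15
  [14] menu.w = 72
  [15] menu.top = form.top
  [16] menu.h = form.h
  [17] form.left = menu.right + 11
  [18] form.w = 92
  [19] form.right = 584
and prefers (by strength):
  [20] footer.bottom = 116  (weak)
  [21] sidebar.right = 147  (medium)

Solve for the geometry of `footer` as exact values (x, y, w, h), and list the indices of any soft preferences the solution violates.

footer = (x=113, y=76, w=137, h=40)
violated soft preferences: 21

1. footer.y = 76  [sidebar.top = footer.top]
2. footer.h = 40  [sidebar.h = footer.h]
3. footer.x = 113  [footer.left = sidebar.right + 6]
4. footer.w = 137  [main.left = footer.right + 14]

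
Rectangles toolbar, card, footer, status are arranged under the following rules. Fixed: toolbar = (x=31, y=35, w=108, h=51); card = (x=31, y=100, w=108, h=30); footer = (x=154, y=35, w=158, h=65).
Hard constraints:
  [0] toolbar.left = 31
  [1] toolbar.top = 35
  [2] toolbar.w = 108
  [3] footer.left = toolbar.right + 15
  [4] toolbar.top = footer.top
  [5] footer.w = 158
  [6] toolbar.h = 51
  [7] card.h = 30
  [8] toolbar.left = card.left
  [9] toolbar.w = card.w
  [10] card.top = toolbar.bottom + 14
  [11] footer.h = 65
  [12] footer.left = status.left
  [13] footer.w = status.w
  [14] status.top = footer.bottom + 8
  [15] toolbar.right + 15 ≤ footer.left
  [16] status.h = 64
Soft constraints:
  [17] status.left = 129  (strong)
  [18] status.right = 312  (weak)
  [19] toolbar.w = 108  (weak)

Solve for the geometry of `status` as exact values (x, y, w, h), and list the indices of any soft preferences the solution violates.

1. status.x = 154  [footer.left = status.left]
2. status.w = 158  [footer.w = status.w]
3. status.y = 108  [status.top = footer.bottom + 8]
4. status.h = 64  [status.h = 64]

status = (x=154, y=108, w=158, h=64)
violated soft preferences: 17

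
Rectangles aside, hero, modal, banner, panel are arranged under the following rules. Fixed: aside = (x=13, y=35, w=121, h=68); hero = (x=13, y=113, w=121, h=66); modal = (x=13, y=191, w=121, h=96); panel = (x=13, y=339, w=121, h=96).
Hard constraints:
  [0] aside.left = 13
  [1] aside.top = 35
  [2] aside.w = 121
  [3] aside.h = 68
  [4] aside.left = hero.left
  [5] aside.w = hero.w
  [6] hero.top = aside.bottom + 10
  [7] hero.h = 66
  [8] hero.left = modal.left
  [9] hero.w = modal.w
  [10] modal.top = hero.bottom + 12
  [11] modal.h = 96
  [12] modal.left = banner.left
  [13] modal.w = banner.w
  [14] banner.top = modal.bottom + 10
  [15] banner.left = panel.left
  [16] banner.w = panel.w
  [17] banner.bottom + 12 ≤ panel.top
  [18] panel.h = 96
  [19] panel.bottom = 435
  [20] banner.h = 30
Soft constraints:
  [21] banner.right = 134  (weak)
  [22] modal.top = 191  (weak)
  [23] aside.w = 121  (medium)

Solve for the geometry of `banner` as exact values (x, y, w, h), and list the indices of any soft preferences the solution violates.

1. banner.x = 13  [modal.left = banner.left]
2. banner.w = 121  [modal.w = banner.w]
3. banner.y = 297  [banner.top = modal.bottom + 10]
4. banner.h = 30  [banner.h = 30]

banner = (x=13, y=297, w=121, h=30)
violated soft preferences: none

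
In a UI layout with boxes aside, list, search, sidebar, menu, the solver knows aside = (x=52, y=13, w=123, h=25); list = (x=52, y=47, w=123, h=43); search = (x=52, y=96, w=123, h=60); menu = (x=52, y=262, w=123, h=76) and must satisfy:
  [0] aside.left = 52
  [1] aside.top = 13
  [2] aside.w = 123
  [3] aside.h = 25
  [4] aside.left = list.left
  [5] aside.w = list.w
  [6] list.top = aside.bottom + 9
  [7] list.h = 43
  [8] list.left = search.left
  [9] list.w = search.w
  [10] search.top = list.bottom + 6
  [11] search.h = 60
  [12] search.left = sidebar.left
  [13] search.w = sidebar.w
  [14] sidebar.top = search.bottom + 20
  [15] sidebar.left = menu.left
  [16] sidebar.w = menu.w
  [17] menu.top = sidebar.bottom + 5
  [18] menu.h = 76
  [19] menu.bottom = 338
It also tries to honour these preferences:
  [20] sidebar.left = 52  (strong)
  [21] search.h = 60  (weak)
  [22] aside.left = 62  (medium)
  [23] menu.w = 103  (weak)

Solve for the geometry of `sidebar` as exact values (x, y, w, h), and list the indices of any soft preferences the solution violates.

1. sidebar.x = 52  [search.left = sidebar.left]
2. sidebar.w = 123  [search.w = sidebar.w]
3. sidebar.y = 176  [sidebar.top = search.bottom + 20]
4. sidebar.h = 81  [menu.top = sidebar.bottom + 5]

sidebar = (x=52, y=176, w=123, h=81)
violated soft preferences: 22, 23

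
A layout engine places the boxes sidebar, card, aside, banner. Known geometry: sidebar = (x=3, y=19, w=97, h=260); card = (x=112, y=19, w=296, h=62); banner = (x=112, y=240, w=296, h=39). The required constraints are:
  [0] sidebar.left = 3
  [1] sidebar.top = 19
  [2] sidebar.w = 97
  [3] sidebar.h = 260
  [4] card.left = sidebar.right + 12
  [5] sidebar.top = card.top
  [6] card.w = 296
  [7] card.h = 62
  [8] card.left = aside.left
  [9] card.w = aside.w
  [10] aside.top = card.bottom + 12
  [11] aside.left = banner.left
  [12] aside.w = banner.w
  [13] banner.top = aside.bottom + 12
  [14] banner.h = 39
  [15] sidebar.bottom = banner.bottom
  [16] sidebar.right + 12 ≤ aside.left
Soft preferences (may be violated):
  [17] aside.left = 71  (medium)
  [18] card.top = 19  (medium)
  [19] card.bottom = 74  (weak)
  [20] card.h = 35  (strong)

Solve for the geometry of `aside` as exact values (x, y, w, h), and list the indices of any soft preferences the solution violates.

1. aside.x = 112  [card.left = aside.left]
2. aside.w = 296  [card.w = aside.w]
3. aside.y = 93  [aside.top = card.bottom + 12]
4. aside.h = 135  [banner.top = aside.bottom + 12]

aside = (x=112, y=93, w=296, h=135)
violated soft preferences: 17, 19, 20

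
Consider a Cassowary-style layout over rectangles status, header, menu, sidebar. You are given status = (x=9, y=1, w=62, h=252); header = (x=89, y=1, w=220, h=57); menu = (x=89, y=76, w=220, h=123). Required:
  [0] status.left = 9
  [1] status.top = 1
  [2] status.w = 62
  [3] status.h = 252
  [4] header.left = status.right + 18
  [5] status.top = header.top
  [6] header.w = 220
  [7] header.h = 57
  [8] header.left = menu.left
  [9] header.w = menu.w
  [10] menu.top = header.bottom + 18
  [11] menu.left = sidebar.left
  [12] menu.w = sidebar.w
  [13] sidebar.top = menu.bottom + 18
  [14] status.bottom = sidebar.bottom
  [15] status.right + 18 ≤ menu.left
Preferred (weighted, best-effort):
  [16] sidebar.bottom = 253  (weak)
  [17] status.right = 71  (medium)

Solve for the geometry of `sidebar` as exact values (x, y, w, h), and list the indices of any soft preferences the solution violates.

1. sidebar.x = 89  [menu.left = sidebar.left]
2. sidebar.w = 220  [menu.w = sidebar.w]
3. sidebar.y = 217  [sidebar.top = menu.bottom + 18]
4. sidebar.h = 36  [status.bottom = sidebar.bottom]

sidebar = (x=89, y=217, w=220, h=36)
violated soft preferences: none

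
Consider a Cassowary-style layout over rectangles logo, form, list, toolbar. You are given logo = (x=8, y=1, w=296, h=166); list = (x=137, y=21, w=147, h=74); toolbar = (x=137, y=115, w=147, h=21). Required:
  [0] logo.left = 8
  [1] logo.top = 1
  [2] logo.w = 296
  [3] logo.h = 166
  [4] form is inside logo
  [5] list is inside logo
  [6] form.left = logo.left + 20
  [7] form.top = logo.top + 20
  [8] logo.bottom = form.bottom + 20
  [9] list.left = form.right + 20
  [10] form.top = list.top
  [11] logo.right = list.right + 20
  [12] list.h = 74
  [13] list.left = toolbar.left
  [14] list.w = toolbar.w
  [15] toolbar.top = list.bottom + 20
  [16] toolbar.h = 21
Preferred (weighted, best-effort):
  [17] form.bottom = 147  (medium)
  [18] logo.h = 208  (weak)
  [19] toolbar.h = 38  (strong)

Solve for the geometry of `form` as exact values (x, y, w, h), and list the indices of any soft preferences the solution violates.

1. form.x = 28  [form.left = logo.left + 20]
2. form.y = 21  [form.top = logo.top + 20]
3. form.h = 126  [logo.bottom = form.bottom + 20]
4. form.w = 89  [list.left = form.right + 20]

form = (x=28, y=21, w=89, h=126)
violated soft preferences: 18, 19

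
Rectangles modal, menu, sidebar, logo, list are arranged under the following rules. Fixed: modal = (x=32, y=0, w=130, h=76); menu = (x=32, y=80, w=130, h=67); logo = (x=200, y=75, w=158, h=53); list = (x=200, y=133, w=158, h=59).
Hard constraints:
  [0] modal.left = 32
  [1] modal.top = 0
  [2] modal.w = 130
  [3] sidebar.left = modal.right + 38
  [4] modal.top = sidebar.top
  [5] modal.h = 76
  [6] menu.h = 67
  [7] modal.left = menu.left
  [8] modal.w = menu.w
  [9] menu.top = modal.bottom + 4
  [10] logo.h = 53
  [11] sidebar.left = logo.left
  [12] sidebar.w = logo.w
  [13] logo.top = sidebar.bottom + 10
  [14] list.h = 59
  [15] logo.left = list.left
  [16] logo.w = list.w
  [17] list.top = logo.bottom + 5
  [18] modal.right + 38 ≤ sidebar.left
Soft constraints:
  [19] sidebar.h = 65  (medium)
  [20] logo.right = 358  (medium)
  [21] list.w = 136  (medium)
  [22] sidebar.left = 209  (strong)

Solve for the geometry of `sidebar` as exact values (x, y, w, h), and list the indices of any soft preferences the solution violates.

sidebar = (x=200, y=0, w=158, h=65)
violated soft preferences: 21, 22

1. sidebar.x = 200  [sidebar.left = modal.right + 38]
2. sidebar.y = 0  [modal.top = sidebar.top]
3. sidebar.w = 158  [sidebar.w = logo.w]
4. sidebar.h = 65  [logo.top = sidebar.bottom + 10]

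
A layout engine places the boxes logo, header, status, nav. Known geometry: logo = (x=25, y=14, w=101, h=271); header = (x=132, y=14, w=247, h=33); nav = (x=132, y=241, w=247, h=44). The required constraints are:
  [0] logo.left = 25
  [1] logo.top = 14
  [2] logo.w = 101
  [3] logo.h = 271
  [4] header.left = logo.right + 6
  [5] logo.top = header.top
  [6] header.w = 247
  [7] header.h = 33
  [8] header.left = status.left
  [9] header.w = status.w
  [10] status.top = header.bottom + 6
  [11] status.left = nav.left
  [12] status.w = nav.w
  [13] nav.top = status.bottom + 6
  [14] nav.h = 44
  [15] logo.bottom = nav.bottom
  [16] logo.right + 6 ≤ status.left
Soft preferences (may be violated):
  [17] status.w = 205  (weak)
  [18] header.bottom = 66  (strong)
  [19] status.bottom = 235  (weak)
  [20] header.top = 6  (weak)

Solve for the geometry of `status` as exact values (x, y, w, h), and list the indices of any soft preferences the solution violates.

status = (x=132, y=53, w=247, h=182)
violated soft preferences: 17, 18, 20

1. status.x = 132  [header.left = status.left]
2. status.w = 247  [header.w = status.w]
3. status.y = 53  [status.top = header.bottom + 6]
4. status.h = 182  [nav.top = status.bottom + 6]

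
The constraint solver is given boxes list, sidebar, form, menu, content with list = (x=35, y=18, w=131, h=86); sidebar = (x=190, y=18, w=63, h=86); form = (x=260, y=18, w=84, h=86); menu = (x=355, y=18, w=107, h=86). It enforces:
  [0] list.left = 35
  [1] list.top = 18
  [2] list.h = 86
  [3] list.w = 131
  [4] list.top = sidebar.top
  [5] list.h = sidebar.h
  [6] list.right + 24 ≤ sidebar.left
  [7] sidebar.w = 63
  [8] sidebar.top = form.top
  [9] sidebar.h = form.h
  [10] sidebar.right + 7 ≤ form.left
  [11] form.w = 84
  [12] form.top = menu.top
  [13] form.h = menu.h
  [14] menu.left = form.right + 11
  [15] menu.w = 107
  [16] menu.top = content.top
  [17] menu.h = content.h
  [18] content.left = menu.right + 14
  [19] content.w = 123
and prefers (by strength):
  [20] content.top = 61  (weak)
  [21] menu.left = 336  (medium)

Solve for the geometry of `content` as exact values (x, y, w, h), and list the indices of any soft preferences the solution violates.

content = (x=476, y=18, w=123, h=86)
violated soft preferences: 20, 21

1. content.y = 18  [menu.top = content.top]
2. content.h = 86  [menu.h = content.h]
3. content.x = 476  [content.left = menu.right + 14]
4. content.w = 123  [content.w = 123]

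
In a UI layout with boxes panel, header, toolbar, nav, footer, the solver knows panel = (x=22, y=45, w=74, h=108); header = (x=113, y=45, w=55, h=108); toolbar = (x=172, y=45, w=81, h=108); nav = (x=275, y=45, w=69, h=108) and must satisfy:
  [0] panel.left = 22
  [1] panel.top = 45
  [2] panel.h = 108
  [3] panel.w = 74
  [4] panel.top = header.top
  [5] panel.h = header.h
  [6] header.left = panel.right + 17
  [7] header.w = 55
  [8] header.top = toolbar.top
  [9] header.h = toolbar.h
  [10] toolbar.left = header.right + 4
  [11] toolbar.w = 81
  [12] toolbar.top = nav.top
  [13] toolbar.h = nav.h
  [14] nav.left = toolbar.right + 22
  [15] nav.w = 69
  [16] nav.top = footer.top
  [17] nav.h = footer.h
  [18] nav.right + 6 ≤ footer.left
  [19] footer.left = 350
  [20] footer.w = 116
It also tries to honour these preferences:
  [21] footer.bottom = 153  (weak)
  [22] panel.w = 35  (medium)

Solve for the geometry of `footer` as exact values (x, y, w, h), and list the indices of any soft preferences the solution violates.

footer = (x=350, y=45, w=116, h=108)
violated soft preferences: 22

1. footer.y = 45  [nav.top = footer.top]
2. footer.h = 108  [nav.h = footer.h]
3. footer.x = 350  [footer.left = 350]
4. footer.w = 116  [footer.w = 116]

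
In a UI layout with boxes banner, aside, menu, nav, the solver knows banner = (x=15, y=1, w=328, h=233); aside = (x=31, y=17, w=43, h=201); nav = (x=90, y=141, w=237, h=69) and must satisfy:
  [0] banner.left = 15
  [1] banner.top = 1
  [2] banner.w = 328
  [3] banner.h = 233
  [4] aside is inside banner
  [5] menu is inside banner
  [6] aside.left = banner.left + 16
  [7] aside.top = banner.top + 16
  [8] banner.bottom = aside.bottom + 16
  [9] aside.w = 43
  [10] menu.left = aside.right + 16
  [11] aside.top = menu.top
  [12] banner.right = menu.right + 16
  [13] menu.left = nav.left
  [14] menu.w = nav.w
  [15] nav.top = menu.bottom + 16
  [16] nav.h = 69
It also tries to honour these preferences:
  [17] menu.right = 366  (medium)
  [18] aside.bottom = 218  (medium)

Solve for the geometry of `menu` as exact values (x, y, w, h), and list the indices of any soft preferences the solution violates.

menu = (x=90, y=17, w=237, h=108)
violated soft preferences: 17

1. menu.x = 90  [menu.left = aside.right + 16]
2. menu.y = 17  [aside.top = menu.top]
3. menu.w = 237  [banner.right = menu.right + 16]
4. menu.h = 108  [nav.top = menu.bottom + 16]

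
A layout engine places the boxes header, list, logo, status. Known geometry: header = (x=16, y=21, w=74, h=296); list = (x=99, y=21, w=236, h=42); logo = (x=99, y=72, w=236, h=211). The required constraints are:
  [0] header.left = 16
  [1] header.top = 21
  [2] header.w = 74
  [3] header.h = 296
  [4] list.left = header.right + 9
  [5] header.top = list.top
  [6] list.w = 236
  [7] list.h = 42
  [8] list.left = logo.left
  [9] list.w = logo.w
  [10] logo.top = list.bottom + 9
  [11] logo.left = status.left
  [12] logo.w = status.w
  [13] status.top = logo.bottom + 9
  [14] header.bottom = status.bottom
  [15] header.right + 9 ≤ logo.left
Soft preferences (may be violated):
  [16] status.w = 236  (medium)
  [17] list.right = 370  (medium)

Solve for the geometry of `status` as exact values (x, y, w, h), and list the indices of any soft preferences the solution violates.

status = (x=99, y=292, w=236, h=25)
violated soft preferences: 17

1. status.x = 99  [logo.left = status.left]
2. status.w = 236  [logo.w = status.w]
3. status.y = 292  [status.top = logo.bottom + 9]
4. status.h = 25  [header.bottom = status.bottom]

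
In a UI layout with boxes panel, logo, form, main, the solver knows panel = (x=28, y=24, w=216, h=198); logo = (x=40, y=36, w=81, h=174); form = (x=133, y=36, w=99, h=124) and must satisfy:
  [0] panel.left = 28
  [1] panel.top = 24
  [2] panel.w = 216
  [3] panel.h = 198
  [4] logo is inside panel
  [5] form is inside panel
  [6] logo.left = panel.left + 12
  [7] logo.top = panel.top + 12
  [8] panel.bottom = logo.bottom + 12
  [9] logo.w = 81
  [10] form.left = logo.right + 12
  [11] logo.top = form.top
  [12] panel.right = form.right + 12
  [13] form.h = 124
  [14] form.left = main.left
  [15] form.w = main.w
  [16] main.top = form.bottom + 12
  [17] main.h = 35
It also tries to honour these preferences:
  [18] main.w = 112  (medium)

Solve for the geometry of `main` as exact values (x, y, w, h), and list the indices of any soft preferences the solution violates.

1. main.x = 133  [form.left = main.left]
2. main.w = 99  [form.w = main.w]
3. main.y = 172  [main.top = form.bottom + 12]
4. main.h = 35  [main.h = 35]

main = (x=133, y=172, w=99, h=35)
violated soft preferences: 18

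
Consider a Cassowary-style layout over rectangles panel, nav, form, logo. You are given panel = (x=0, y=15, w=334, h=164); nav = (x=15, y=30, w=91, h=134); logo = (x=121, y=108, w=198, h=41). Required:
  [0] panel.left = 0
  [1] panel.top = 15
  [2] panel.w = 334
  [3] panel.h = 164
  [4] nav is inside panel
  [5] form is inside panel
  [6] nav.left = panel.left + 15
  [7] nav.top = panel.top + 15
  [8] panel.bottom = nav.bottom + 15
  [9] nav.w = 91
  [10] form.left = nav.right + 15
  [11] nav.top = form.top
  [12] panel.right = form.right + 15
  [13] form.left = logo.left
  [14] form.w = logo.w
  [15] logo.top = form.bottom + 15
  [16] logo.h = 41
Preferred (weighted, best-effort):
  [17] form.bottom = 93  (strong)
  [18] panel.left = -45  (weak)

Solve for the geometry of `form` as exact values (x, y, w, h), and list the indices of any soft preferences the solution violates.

form = (x=121, y=30, w=198, h=63)
violated soft preferences: 18

1. form.x = 121  [form.left = nav.right + 15]
2. form.y = 30  [nav.top = form.top]
3. form.w = 198  [panel.right = form.right + 15]
4. form.h = 63  [logo.top = form.bottom + 15]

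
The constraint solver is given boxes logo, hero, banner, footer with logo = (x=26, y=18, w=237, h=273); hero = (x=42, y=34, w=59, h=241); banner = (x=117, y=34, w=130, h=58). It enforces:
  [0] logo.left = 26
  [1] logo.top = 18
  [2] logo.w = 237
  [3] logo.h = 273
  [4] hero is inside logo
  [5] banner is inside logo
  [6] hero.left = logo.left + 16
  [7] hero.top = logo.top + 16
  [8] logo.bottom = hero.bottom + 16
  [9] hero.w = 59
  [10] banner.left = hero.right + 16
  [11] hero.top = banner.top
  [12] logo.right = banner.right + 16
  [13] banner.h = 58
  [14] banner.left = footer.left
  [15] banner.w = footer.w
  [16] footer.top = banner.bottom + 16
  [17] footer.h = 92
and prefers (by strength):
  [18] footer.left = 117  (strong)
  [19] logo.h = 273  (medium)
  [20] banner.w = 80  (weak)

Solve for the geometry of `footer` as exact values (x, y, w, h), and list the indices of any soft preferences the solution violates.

footer = (x=117, y=108, w=130, h=92)
violated soft preferences: 20

1. footer.x = 117  [banner.left = footer.left]
2. footer.w = 130  [banner.w = footer.w]
3. footer.y = 108  [footer.top = banner.bottom + 16]
4. footer.h = 92  [footer.h = 92]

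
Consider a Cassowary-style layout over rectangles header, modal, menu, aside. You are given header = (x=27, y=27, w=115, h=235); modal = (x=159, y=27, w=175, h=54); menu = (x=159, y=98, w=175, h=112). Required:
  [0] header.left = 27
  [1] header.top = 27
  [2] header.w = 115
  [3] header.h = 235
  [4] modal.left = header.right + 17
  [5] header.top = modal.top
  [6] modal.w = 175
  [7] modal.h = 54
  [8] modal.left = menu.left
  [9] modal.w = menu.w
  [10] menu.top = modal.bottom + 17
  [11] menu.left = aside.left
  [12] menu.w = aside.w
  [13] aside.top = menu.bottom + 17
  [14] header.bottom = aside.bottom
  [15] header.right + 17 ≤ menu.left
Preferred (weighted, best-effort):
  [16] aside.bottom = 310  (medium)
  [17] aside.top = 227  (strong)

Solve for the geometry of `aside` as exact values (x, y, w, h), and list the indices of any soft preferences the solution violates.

1. aside.x = 159  [menu.left = aside.left]
2. aside.w = 175  [menu.w = aside.w]
3. aside.y = 227  [aside.top = menu.bottom + 17]
4. aside.h = 35  [header.bottom = aside.bottom]

aside = (x=159, y=227, w=175, h=35)
violated soft preferences: 16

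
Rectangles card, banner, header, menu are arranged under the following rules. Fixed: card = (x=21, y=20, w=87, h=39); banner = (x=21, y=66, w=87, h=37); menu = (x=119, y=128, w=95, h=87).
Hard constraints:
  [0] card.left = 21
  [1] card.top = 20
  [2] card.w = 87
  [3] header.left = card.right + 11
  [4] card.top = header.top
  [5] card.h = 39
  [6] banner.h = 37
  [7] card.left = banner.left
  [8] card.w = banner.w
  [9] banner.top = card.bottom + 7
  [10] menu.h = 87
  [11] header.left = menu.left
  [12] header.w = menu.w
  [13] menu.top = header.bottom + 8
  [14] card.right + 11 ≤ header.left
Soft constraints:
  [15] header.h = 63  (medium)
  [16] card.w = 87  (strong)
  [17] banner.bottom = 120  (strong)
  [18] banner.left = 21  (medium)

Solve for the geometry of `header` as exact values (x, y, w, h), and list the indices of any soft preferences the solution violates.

header = (x=119, y=20, w=95, h=100)
violated soft preferences: 15, 17

1. header.x = 119  [header.left = card.right + 11]
2. header.y = 20  [card.top = header.top]
3. header.w = 95  [header.w = menu.w]
4. header.h = 100  [menu.top = header.bottom + 8]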